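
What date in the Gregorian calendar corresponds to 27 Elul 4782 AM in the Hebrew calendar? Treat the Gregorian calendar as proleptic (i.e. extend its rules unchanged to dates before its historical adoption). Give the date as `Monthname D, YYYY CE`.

Julian Day Number of the source date = 2094582.
Converting JDN 2094582 to the Gregorian calendar gives 2 September 1022 CE.

September 2, 1022 CE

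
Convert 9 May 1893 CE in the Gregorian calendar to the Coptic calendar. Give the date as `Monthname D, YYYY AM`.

Both dates share Julian Day Number 2412593; in the Coptic calendar that is 2 Pashons 1609 AM.

Pashons 2, 1609 AM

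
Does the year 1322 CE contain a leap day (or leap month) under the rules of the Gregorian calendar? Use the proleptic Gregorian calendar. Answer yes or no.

no

1322 is not divisible by 4, so it is a common year.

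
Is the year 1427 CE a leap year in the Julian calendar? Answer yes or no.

no

1427 mod 4 = 3, so it is a common year in the Julian calendar.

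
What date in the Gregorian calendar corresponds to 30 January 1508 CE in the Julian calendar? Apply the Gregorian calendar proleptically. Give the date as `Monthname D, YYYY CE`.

The Julian–Gregorian offset here is 10 days (Julian trailing).
30 January 1508 Julian + 10 days → 9 February 1508 Gregorian.

February 9, 1508 CE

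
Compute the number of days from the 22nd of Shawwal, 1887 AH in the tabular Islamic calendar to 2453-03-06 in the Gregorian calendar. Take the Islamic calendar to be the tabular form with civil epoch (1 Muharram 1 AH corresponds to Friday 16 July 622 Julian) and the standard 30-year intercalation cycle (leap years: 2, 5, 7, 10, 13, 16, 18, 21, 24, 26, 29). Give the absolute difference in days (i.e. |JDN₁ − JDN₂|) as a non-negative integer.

JDN of the first date = 2617063.
JDN of the second date = 2617065.
|2617065 − 2617063| = 2.

2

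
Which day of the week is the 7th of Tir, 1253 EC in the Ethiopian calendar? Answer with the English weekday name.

Sunday

In the proleptic Gregorian calendar this is 9 January 1261 (JDN 2181640).
2181640 ≡ 6 (mod 7); counting from Monday = 0 gives Sunday.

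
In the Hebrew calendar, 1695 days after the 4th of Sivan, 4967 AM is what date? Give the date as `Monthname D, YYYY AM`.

The starting date is JDN 2162066; 2162066 + 1695 = 2163761.
JDN 2163761 corresponds to Shevat 15, 4972 AM.

Shevat 15, 4972 AM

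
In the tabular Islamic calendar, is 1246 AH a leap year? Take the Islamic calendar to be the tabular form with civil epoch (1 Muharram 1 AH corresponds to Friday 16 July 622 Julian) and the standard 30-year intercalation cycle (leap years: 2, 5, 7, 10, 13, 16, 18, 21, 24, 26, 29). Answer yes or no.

yes

Year 1246 AH is year 16 of its 30-year cycle; leap positions are 2, 5, 7, 10, 13, 16, 18, 21, 24, 26, 29, so it is a leap year (355 days).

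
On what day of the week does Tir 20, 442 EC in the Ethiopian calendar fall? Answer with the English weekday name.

Sunday

In the proleptic Gregorian calendar this is 16 January 450 (JDN 1885435).
Since JDN mod 7 = 6 (0 = Monday), the day is Sunday.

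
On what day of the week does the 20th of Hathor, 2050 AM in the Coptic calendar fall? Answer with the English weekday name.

Equivalently 2 December 2333 Gregorian, JDN 2573506.
JDN 2573506 mod 7 = 5, and JDN 0 was a Monday, so this is a Saturday.

Saturday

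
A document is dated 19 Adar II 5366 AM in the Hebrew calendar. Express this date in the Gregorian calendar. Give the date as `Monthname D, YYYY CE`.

March 28, 1606 CE

Both dates share Julian Day Number 2307726; in the Gregorian calendar that is 28 March 1606 CE.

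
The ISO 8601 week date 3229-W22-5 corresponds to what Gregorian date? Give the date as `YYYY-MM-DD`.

3229-06-01

ISO week 1 of 3229 is the week containing the first Thursday of 3229.
Week 22, day 5 (Friday) lands on 3229-06-01.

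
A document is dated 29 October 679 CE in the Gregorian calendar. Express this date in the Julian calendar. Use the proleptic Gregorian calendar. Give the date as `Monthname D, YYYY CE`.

October 26, 679 CE

For dates in this range the Gregorian date is 3 days ahead of the Julian.
29 October 679 Gregorian − 3 days → 26 October 679 Julian.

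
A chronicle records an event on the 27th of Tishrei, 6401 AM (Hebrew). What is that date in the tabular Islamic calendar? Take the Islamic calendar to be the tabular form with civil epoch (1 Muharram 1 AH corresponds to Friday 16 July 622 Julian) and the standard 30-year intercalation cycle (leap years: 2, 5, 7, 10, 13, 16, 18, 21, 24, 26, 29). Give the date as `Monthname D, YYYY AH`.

Both dates share Julian Day Number 2685577; in the tabular Islamic calendar that is 25 Safar 2081 AH.

Safar 25, 2081 AH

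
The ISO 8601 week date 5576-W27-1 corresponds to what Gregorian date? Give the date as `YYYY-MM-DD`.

ISO week 1 of 5576 is the week containing the first Thursday of 5576.
Week 27, day 1 (Monday) lands on 5576-06-28.

5576-06-28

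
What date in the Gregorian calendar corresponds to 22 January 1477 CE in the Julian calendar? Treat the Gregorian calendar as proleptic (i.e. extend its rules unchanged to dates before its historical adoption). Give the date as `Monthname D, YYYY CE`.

January 31, 1477 CE

At this point the Julian calendar is 9 days behind the Gregorian.
22 January 1477 Julian + 9 days → 31 January 1477 Gregorian.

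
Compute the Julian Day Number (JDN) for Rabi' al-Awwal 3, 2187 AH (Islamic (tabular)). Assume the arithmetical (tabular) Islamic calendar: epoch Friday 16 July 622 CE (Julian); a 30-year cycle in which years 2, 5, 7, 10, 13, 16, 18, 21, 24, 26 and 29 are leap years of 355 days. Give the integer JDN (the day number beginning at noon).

Equivalently 16 August 2743 (Gregorian).
JDN 2400001 is 17 November 1858 CE (Gregorian), MJD 0; the target day is +323146 days from there, so JDN = 2723147.

2723147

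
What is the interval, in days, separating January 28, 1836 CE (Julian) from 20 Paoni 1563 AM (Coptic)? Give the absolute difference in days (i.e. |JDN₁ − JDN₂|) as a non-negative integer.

JDN of the first date = 2391684.
JDN of the second date = 2395839.
|2395839 − 2391684| = 4155.

4155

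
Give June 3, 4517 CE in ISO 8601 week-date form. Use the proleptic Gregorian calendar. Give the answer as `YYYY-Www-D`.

The weekday is Thursday (ISO weekday 4).
That Thursday belongs to ISO week 22 of ISO year 4517.

4517-W22-4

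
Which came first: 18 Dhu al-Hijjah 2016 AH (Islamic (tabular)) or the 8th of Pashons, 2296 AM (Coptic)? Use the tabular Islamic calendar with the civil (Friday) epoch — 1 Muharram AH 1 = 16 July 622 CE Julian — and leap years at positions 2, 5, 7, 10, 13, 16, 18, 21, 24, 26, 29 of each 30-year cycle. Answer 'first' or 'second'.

Converting both to JDN: 2662831 vs 2663526; the smaller is the first.

first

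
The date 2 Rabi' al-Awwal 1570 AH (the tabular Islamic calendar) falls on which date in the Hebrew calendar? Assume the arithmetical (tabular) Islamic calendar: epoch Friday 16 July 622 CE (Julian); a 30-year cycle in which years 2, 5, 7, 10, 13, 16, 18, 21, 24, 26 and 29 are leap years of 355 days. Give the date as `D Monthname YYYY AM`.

Julian Day Number of the source date = 2504501.
Converting JDN 2504501 to the Hebrew calendar gives 1 Tevet 5905 AM.

1 Tevet 5905 AM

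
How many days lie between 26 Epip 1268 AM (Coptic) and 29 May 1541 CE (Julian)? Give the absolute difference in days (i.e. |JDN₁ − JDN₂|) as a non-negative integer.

4070

JDN of the first date = 2288127.
JDN of the second date = 2284057.
|2284057 − 2288127| = 4070.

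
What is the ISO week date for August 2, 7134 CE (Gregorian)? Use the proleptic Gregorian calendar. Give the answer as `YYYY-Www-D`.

The weekday is Thursday (ISO weekday 4).
That Thursday belongs to ISO week 31 of ISO year 7134.

7134-W31-4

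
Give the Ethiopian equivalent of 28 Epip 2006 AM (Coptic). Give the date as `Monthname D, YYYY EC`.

Hamle 28, 2282 EC

Julian Day Number of the source date = 2557683.
Converting JDN 2557683 to the Ethiopian calendar gives 28 Hamle 2282 EC.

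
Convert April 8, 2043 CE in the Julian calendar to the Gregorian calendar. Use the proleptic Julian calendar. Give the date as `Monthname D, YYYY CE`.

April 21, 2043 CE

The Julian–Gregorian offset here is 13 days (Julian trailing).
8 April 2043 Julian + 13 days → 21 April 2043 Gregorian.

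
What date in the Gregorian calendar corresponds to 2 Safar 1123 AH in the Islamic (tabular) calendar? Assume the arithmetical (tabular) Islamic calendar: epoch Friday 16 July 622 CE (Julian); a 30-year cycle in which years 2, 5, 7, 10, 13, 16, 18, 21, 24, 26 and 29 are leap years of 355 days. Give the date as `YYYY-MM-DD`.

Both dates share Julian Day Number 2346070; in the Gregorian calendar that is 22 March 1711 CE.

1711-03-22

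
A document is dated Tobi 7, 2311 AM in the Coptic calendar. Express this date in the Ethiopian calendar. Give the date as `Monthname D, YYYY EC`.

Tir 7, 2587 EC

The source date corresponds to 19 January 2595 in the Gregorian calendar (JDN 2668883).
That day falls on 7 Tir 2587 EC in the Ethiopian calendar.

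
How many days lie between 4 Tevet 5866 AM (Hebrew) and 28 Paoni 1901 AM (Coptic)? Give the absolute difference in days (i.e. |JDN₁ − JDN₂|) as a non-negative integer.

29061

JDN of the first date = 2490241.
JDN of the second date = 2519302.
|2519302 − 2490241| = 29061.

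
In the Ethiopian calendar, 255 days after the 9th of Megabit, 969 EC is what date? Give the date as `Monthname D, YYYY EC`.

JDN of the 9th of Megabit, 969 EC = 2077971.
2077971 + 255 = 2078226.
JDN 2078226 in the Ethiopian calendar is Hidar 19, 970 EC.

Hidar 19, 970 EC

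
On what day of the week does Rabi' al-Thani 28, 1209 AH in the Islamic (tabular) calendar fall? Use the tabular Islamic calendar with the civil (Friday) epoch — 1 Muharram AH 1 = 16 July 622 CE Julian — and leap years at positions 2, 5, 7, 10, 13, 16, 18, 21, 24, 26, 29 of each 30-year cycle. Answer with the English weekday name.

Saturday

Equivalently 22 November 1794 Gregorian, JDN 2376631.
JDN 2376631 mod 7 = 5, and JDN 0 was a Monday, so this is a Saturday.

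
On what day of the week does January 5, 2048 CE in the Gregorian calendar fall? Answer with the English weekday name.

JDN 2469081 mod 7 = 6, and JDN 0 was a Monday, so this is a Sunday.

Sunday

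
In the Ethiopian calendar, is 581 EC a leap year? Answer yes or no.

no

581 mod 4 = 1; in the Ethiopian calendar a year is leap when year mod 4 = 3, so it is a common year.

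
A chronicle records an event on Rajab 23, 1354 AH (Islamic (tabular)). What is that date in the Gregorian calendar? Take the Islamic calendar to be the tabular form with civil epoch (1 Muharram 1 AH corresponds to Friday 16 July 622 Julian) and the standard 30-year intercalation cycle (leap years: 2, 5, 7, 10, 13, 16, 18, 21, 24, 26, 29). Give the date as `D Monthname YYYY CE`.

Both dates share Julian Day Number 2428097; in the Gregorian calendar that is 21 October 1935 CE.

21 October 1935 CE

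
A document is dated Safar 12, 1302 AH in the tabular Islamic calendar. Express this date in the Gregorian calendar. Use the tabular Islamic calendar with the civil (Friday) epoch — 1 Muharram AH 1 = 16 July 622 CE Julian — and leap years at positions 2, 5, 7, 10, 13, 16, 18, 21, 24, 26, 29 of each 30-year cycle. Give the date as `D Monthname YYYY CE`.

Julian Day Number of the source date = 2409512.
Converting JDN 2409512 to the Gregorian calendar gives 1 December 1884 CE.

1 December 1884 CE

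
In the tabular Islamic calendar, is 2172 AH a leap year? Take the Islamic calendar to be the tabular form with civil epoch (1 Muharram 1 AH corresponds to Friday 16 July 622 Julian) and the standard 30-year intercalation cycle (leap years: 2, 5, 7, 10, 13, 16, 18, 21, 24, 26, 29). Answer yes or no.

no

Year 2172 AH is year 12 of its 30-year cycle; leap positions are 2, 5, 7, 10, 13, 16, 18, 21, 24, 26, 29, so it is a common year (354 days).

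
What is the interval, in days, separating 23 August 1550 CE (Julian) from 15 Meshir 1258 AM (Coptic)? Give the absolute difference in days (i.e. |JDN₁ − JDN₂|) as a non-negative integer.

3117

First date → JDN 2287430; second date → JDN 2284313.
The interval is |2287430 − 2284313| = 3117 days.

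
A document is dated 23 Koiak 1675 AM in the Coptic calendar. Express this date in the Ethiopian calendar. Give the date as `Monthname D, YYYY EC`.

Tahsas 23, 1951 EC

Julian Day Number of the source date = 2436570.
Converting JDN 2436570 to the Ethiopian calendar gives 23 Tahsas 1951 EC.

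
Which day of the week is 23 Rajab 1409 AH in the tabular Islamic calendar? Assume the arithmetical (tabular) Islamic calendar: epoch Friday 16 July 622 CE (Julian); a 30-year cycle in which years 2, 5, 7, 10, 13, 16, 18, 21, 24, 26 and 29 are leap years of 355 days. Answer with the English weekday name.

In the Gregorian calendar this is 1 March 1989 (JDN 2447587).
JDN 2447587 mod 7 = 2, and JDN 0 was a Monday, so this is a Wednesday.

Wednesday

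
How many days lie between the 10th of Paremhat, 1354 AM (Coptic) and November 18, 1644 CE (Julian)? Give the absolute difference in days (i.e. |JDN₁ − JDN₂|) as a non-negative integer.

2449

JDN of the first date = 2319402.
JDN of the second date = 2321851.
|2321851 − 2319402| = 2449.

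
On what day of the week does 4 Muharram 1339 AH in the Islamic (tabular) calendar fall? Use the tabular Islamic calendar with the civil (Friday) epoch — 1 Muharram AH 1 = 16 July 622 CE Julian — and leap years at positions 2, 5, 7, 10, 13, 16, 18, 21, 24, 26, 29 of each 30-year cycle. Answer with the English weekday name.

This is JDN 2422586 (18 September 1920 Gregorian).
2422586 ≡ 5 (mod 7); counting from Monday = 0 gives Saturday.

Saturday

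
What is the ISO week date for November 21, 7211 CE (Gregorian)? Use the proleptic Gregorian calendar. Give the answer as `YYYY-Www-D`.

The weekday is Monday (ISO weekday 1).
That Monday belongs to ISO week 47 of ISO year 7211.

7211-W47-1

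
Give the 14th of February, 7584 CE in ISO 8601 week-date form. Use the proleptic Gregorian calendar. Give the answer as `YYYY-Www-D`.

The weekday is Tuesday (ISO weekday 2).
That Tuesday belongs to ISO week 7 of ISO year 7584.

7584-W07-2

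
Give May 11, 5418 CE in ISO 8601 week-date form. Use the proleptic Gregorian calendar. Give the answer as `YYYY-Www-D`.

The weekday is Monday (ISO weekday 1).
That Monday belongs to ISO week 20 of ISO year 5418.

5418-W20-1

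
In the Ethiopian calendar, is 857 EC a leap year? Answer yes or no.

no

857 mod 4 = 1; in the Ethiopian calendar a year is leap when year mod 4 = 3, so it is a common year.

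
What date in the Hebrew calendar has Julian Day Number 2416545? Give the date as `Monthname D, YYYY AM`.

The Gregorian equivalent of JDN 2416545 is 5 March 1904.
In the Hebrew calendar that day is Adar 18, 5664 AM.

Adar 18, 5664 AM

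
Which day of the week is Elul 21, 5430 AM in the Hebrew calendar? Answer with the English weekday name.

Saturday

This is JDN 2331264 (6 September 1670 Gregorian).
Since JDN mod 7 = 5 (0 = Monday), the day is Saturday.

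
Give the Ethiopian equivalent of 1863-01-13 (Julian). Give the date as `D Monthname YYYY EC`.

18 Tir 1855 EC

Julian Day Number of the source date = 2401531.
Converting JDN 2401531 to the Ethiopian calendar gives 18 Tir 1855 EC.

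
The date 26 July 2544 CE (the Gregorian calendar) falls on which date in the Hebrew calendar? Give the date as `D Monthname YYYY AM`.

5 Av 6304 AM

Both dates share Julian Day Number 2650444; in the Hebrew calendar that is 5 Av 6304 AM.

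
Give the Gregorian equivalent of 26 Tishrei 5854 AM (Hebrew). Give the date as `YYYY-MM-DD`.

Julian Day Number of the source date = 2485802.
Converting JDN 2485802 to the Gregorian calendar gives 16 October 2093 CE.

2093-10-16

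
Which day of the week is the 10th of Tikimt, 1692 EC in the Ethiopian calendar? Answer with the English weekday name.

Sunday

Equivalently 18 October 1699 Gregorian, JDN 2341898.
JDN 2341898 mod 7 = 6, and JDN 0 was a Monday, so this is a Sunday.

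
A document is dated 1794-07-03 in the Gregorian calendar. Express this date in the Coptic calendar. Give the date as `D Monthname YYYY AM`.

28 Paoni 1510 AM

Julian Day Number of the source date = 2376489.
Converting JDN 2376489 to the Coptic calendar gives 28 Paoni 1510 AM.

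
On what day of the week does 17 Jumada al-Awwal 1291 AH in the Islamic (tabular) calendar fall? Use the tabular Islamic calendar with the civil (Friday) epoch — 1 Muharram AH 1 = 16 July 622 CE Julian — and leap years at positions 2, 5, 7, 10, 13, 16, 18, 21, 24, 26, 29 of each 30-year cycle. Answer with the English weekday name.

Equivalently 2 July 1874 Gregorian, JDN 2405707.
JDN 2405707 mod 7 = 3, and JDN 0 was a Monday, so this is a Thursday.

Thursday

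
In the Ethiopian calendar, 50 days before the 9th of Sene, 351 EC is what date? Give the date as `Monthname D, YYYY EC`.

Miyazya 19, 351 EC

The starting date is JDN 1852336; 1852336 − 50 = 1852286.
JDN 1852286 corresponds to Miyazya 19, 351 EC.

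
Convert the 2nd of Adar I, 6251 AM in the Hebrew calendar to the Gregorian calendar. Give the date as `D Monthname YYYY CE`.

11 February 2491 CE

Julian Day Number of the source date = 2630921.
Converting JDN 2630921 to the Gregorian calendar gives 11 February 2491 CE.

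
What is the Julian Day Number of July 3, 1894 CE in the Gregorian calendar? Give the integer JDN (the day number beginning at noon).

JDN 2400001 is 17 November 1858 CE (Gregorian), MJD 0; the target day is +13012 days from there, so JDN = 2413013.

2413013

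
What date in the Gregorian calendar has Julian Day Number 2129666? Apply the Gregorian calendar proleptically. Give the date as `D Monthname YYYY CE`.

23 September 1118 CE

JDN 2451545 is 1 Jan 2000; 2129666 is −321879 days from there.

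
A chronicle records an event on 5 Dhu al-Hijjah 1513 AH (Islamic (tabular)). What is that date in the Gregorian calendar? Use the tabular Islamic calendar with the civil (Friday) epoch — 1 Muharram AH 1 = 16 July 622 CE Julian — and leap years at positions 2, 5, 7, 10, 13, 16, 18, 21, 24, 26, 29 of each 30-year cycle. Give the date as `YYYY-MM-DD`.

2090-06-03

Both dates share Julian Day Number 2484571; in the Gregorian calendar that is 3 June 2090 CE.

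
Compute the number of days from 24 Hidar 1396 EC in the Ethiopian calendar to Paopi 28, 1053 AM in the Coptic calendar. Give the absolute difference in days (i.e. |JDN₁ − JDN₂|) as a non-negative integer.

First date → JDN 2233828; second date → JDN 2209330.
The interval is |2233828 − 2209330| = 24498 days.

24498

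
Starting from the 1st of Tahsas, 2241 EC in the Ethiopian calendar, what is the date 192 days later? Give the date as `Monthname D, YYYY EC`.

Sene 13, 2241 EC

Counting 192 days forward from JDN 2542471 reaches JDN 2542663, which is Sene 13, 2241 EC.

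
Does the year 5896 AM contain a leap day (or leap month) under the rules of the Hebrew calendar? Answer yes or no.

Hebrew year 5896 is year 6 of its 19-year Metonic cycle; leap years are at positions 3, 6, 8, 11, 14, 17, 19, so it is a leap year (13 months).

yes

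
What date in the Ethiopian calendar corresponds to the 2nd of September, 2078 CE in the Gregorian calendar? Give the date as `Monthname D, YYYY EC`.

Nehase 27, 2070 EC

Both dates share Julian Day Number 2480279; in the Ethiopian calendar that is 27 Nehase 2070 EC.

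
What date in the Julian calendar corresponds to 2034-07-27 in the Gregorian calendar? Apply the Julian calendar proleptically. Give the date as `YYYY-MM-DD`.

At this point the Julian calendar is 13 days behind the Gregorian.
27 July 2034 Gregorian − 13 days → 14 July 2034 Julian.

2034-07-14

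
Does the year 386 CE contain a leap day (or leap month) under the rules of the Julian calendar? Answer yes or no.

386 mod 4 = 2, so it is a common year in the Julian calendar.

no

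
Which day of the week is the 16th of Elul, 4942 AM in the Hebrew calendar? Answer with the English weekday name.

Tuesday

Equivalently 24 August 1182 Gregorian, JDN 2153012.
JDN 2153012 mod 7 = 1, and JDN 0 was a Monday, so this is a Tuesday.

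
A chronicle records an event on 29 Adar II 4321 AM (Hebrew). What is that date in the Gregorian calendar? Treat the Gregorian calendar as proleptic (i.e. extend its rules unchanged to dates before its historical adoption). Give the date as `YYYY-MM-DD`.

0561-04-03

Julian Day Number of the source date = 1926054.
Converting JDN 1926054 to the Gregorian calendar gives 3 April 561 CE.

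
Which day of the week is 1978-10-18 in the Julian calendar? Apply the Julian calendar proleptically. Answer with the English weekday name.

Equivalently 31 October 1978 Gregorian, JDN 2443813.
Since JDN mod 7 = 1 (0 = Monday), the day is Tuesday.

Tuesday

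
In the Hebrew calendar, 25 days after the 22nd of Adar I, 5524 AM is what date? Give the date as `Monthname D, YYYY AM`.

JDN of the 22nd of Adar I, 5524 AM = 2365403.
2365403 + 25 = 2365428.
JDN 2365428 in the Hebrew calendar is Adar II 17, 5524 AM.

Adar II 17, 5524 AM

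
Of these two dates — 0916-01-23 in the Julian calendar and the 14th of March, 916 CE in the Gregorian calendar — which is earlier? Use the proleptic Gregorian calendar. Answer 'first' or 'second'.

first

Converting both to JDN: 2055649 vs 2055695; the smaller is the first.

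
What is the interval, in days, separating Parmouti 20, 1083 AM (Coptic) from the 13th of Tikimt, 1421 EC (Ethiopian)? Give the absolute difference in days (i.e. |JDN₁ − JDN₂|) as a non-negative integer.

First date → JDN 2220459; second date → JDN 2242918.
The interval is |2220459 − 2242918| = 22459 days.

22459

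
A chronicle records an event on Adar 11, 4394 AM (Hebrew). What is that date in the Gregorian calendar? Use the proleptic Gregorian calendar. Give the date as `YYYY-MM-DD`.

0634-02-18

Julian Day Number of the source date = 1952672.
Converting JDN 1952672 to the Gregorian calendar gives 18 February 634 CE.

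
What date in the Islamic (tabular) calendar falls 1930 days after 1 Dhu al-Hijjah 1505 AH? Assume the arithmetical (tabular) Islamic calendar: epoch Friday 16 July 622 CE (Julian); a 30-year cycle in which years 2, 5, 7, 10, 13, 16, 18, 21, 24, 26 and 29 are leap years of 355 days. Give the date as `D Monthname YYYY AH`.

The starting date is JDN 2481732; 2481732 + 1930 = 2483662.
JDN 2483662 corresponds to 11 Jumada al-Awwal 1511 AH.

11 Jumada al-Awwal 1511 AH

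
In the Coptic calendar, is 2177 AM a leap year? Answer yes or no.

2177 mod 4 = 1; in the Coptic calendar a year is leap when year mod 4 = 3, so it is a common year.

no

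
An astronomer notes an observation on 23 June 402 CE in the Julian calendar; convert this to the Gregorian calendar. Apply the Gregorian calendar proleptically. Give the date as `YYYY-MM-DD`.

0402-06-24

At this point the Julian calendar is 1 day behind the Gregorian.
23 June 402 Julian + 1 day → 24 June 402 Gregorian.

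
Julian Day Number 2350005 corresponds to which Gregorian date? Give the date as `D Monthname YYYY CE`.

JDN 2451545 is 1 Jan 2000; 2350005 is −101540 days from there.

29 December 1721 CE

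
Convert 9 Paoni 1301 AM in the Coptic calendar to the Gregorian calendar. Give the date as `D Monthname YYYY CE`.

13 June 1585 CE

Julian Day Number of the source date = 2300133.
Converting JDN 2300133 to the Gregorian calendar gives 13 June 1585 CE.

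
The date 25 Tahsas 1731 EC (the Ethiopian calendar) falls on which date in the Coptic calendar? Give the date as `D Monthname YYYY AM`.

25 Koiak 1455 AM

Julian Day Number of the source date = 2356217.
Converting JDN 2356217 to the Coptic calendar gives 25 Koiak 1455 AM.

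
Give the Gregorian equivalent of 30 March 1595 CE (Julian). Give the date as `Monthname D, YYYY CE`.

The Julian–Gregorian offset here is 10 days (Julian trailing).
30 March 1595 Julian + 10 days → 9 April 1595 Gregorian.

April 9, 1595 CE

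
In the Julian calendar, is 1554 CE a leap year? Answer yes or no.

no

1554 mod 4 = 2, so it is a common year in the Julian calendar.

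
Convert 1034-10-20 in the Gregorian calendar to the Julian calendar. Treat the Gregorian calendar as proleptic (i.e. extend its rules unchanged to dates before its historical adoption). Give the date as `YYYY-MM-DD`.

At this point the Julian calendar is 6 days behind the Gregorian.
20 October 1034 Gregorian − 6 days → 14 October 1034 Julian.

1034-10-14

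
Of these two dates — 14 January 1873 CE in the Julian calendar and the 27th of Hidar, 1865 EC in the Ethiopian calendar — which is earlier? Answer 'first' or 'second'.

The two dates have Julian Day Numbers 2405185 and 2405133 respectively.
Since 2405133 < 2405185, the second date comes first.

second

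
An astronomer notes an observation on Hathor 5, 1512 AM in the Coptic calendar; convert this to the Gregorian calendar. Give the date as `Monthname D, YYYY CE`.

November 13, 1795 CE

Both dates share Julian Day Number 2376987; in the Gregorian calendar that is 13 November 1795 CE.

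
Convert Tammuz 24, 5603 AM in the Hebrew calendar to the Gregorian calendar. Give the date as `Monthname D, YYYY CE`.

Both dates share Julian Day Number 2394404; in the Gregorian calendar that is 22 July 1843 CE.

July 22, 1843 CE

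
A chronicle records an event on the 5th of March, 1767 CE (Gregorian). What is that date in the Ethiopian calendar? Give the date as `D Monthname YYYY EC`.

28 Yekatit 1759 EC

Julian Day Number of the source date = 2366507.
Converting JDN 2366507 to the Ethiopian calendar gives 28 Yekatit 1759 EC.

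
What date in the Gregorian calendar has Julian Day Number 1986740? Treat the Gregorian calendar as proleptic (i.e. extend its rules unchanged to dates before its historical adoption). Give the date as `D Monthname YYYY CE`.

30 May 727 CE

JDN 2451545 is 1 Jan 2000; 1986740 is −464805 days from there.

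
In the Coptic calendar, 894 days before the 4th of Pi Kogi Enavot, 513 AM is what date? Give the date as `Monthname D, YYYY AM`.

Paremhat 21, 511 AM

The starting date is JDN 2012401; 2012401 − 894 = 2011507.
JDN 2011507 corresponds to Paremhat 21, 511 AM.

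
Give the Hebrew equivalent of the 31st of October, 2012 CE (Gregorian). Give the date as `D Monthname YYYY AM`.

15 Cheshvan 5773 AM

Julian Day Number of the source date = 2456232.
Converting JDN 2456232 to the Hebrew calendar gives 15 Cheshvan 5773 AM.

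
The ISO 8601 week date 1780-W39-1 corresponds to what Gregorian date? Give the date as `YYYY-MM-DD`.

1780-09-25

ISO week 1 of 1780 is the week containing the first Thursday of 1780.
Week 39, day 1 (Monday) lands on 1780-09-25.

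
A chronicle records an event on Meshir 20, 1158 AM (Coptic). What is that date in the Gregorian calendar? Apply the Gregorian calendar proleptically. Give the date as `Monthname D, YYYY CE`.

February 23, 1442 CE

Julian Day Number of the source date = 2247793.
Converting JDN 2247793 to the Gregorian calendar gives 23 February 1442 CE.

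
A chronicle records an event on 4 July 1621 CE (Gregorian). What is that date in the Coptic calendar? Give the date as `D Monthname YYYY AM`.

30 Paoni 1337 AM

Julian Day Number of the source date = 2313303.
Converting JDN 2313303 to the Coptic calendar gives 30 Paoni 1337 AM.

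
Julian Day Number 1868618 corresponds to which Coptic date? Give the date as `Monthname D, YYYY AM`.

Tobi 4, 120 AM

The proleptic Gregorian equivalent of JDN 1868618 is 1 January 404.
In the Coptic calendar that day is Tobi 4, 120 AM.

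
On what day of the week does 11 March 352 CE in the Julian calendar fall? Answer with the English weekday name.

Wednesday

Equivalently 12 March 352 Gregorian, JDN 1849696.
Since JDN mod 7 = 2 (0 = Monday), the day is Wednesday.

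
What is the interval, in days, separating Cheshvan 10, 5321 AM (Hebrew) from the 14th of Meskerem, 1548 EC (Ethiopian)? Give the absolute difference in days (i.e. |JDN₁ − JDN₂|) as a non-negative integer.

First date → JDN 2291151; second date → JDN 2289276.
The interval is |2291151 − 2289276| = 1875 days.

1875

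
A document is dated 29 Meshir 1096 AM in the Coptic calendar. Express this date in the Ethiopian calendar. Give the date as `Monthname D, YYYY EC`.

Both dates share Julian Day Number 2225157; in the Ethiopian calendar that is 29 Yekatit 1372 EC.

Yekatit 29, 1372 EC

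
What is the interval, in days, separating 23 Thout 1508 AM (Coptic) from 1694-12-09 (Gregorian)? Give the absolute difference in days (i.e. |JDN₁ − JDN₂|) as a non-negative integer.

JDN of the first date = 2375484.
JDN of the second date = 2340124.
|2340124 − 2375484| = 35360.

35360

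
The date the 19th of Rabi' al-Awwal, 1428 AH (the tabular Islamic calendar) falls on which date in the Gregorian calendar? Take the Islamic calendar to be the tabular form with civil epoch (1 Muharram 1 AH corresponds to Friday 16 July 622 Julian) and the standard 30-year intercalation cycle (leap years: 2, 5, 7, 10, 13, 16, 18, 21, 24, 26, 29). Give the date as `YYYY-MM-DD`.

Both dates share Julian Day Number 2454198; in the Gregorian calendar that is 7 April 2007 CE.

2007-04-07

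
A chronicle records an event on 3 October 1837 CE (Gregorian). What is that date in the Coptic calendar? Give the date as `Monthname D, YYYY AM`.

Thout 24, 1554 AM

Julian Day Number of the source date = 2392286.
Converting JDN 2392286 to the Coptic calendar gives 24 Thout 1554 AM.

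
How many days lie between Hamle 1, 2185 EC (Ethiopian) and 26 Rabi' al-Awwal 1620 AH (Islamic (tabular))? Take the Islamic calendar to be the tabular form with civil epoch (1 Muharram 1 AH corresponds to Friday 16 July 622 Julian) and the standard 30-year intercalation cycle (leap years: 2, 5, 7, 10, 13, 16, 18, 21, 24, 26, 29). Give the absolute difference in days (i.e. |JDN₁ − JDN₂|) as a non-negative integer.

17

First date → JDN 2522227; second date → JDN 2522244.
The interval is |2522227 − 2522244| = 17 days.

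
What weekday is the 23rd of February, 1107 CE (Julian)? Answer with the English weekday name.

In the proleptic Gregorian calendar this is 2 March 1107 (JDN 2125443).
Since JDN mod 7 = 5 (0 = Monday), the day is Saturday.

Saturday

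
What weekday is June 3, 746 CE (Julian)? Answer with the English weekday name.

Friday

In the proleptic Gregorian calendar this is 7 June 746 (JDN 1993688).
Since JDN mod 7 = 4 (0 = Monday), the day is Friday.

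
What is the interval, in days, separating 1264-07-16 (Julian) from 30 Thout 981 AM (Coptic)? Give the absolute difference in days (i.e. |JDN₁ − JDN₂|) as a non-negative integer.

JDN of the first date = 2182931.
JDN of the second date = 2183004.
|2183004 − 2182931| = 73.

73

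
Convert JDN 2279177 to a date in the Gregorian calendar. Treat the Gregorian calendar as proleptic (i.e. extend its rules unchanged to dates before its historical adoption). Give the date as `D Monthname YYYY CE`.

Counting from JDN 2299161 = 15 Oct 1582 gives an offset of -19984 days.

28 January 1528 CE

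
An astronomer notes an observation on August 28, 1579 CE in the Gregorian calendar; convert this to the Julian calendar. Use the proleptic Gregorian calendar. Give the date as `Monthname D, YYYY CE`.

August 18, 1579 CE

The Julian–Gregorian offset here is 10 days (Julian trailing).
28 August 1579 Gregorian − 10 days → 18 August 1579 Julian.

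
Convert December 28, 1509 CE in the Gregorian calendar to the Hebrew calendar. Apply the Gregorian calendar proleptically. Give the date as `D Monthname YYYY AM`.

Julian Day Number of the source date = 2272572.
Converting JDN 2272572 to the Hebrew calendar gives 5 Tevet 5270 AM.

5 Tevet 5270 AM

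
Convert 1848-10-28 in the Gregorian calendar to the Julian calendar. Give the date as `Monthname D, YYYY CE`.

October 16, 1848 CE

For dates in this range the Gregorian date is 12 days ahead of the Julian.
28 October 1848 Gregorian − 12 days → 16 October 1848 Julian.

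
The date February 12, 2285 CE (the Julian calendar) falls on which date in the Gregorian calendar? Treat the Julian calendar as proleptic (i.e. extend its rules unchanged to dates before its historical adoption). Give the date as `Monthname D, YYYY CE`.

At this point the Julian calendar is 15 days behind the Gregorian.
12 February 2285 Julian + 15 days → 27 February 2285 Gregorian.

February 27, 2285 CE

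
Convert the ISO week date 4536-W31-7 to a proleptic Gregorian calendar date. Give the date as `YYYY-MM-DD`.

ISO week 1 of 4536 is the week containing the first Thursday of 4536.
Week 31, day 7 (Sunday) lands on 4536-08-05.

4536-08-05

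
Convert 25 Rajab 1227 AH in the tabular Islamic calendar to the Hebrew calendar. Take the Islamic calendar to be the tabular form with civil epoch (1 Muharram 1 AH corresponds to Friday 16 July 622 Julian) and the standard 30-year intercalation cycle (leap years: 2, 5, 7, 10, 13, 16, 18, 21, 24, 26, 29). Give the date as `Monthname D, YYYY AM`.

Av 26, 5572 AM

The source date corresponds to 4 August 1812 in the Gregorian calendar (JDN 2383095).
That day falls on 26 Av 5572 AM in the Hebrew calendar.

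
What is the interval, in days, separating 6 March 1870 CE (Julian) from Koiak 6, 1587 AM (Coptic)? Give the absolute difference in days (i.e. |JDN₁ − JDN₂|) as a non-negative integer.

First date → JDN 2404140; second date → JDN 2404411.
The interval is |2404140 − 2404411| = 271 days.

271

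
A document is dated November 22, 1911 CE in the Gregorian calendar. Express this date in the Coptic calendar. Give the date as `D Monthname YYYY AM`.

12 Hathor 1628 AM

Both dates share Julian Day Number 2419363; in the Coptic calendar that is 12 Hathor 1628 AM.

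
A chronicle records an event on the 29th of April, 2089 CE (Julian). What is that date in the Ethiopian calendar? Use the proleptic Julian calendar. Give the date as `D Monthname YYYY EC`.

4 Ginbot 2081 EC

The source date corresponds to 12 May 2089 in the Gregorian calendar (JDN 2484184).
That day falls on 4 Ginbot 2081 EC in the Ethiopian calendar.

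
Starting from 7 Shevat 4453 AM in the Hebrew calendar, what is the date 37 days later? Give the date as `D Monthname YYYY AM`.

JDN of 7 Shevat 4453 AM = 1974195.
1974195 + 37 = 1974232.
JDN 1974232 in the Hebrew calendar is 14 Adar 4453 AM.

14 Adar 4453 AM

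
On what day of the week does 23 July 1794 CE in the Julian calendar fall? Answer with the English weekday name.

In the Gregorian calendar this is 3 August 1794 (JDN 2376520).
2376520 ≡ 6 (mod 7); counting from Monday = 0 gives Sunday.

Sunday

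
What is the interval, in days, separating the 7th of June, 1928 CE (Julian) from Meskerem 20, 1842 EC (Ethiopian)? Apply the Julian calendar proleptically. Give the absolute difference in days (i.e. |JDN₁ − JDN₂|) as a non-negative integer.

28753

JDN of the first date = 2425418.
JDN of the second date = 2396665.
|2396665 − 2425418| = 28753.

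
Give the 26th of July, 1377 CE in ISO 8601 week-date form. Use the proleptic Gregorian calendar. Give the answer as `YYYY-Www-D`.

1377-W30-6

The weekday is Saturday (ISO weekday 6).
That Saturday belongs to ISO week 30 of ISO year 1377.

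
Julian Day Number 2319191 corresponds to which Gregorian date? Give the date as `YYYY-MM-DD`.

JDN 2451545 is 1 Jan 2000; 2319191 is −132354 days from there.

1637-08-17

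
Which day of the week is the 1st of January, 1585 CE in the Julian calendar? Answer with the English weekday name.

Friday

Equivalently 11 January 1585 Gregorian, JDN 2299980.
2299980 ≡ 4 (mod 7); counting from Monday = 0 gives Friday.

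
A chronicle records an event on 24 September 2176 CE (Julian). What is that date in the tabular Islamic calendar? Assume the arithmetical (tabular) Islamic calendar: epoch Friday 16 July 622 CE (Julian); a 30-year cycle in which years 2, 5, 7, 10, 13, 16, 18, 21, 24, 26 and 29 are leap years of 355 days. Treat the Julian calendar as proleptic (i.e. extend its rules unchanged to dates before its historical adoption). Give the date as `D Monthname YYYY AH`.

4 Dhu al-Hijjah 1602 AH

Both dates share Julian Day Number 2516109; in the tabular Islamic calendar that is 4 Dhu al-Hijjah 1602 AH.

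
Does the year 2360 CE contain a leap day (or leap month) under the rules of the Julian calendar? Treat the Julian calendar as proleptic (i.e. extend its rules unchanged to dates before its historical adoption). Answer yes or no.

yes

2360 mod 4 = 0, so it is a leap year in the Julian calendar.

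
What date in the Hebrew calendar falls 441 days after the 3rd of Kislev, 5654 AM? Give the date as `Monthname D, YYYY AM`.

Shevat 2, 5655 AM

The starting date is JDN 2412780; 2412780 + 441 = 2413221.
JDN 2413221 corresponds to Shevat 2, 5655 AM.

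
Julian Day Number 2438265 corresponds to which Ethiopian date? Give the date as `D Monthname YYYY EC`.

JDN 2438265 is 23 August 1963 in the Gregorian calendar.
In the Ethiopian calendar that day is 17 Nehase 1955 EC.

17 Nehase 1955 EC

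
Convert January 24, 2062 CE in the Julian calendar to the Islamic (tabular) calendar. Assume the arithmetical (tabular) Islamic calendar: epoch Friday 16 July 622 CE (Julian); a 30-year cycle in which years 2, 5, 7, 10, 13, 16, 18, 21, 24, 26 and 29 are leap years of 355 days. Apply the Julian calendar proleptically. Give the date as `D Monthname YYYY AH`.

Both dates share Julian Day Number 2474227; in the tabular Islamic calendar that is 26 Ramadan 1484 AH.

26 Ramadan 1484 AH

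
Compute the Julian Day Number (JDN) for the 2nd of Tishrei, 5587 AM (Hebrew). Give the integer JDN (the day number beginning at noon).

2388268

In the Gregorian calendar the same day is 3 October 1826.
JDN 2451545 is 1 January 2000 CE (Gregorian); the target day is −63277 days from there, so JDN = 2388268.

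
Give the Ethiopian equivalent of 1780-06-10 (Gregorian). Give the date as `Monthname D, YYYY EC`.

Julian Day Number of the source date = 2371353.
Converting JDN 2371353 to the Ethiopian calendar gives 5 Sene 1772 EC.

Sene 5, 1772 EC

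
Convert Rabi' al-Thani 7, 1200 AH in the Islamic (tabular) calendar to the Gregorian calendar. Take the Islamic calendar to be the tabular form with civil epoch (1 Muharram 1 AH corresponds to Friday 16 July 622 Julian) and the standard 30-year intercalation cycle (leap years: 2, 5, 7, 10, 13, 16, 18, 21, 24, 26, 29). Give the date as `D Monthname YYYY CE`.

Both dates share Julian Day Number 2373421; in the Gregorian calendar that is 7 February 1786 CE.

7 February 1786 CE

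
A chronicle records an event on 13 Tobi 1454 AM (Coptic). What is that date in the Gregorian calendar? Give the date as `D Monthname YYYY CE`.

Both dates share Julian Day Number 2355870; in the Gregorian calendar that is 19 January 1738 CE.

19 January 1738 CE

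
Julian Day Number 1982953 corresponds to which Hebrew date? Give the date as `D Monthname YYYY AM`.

The proleptic Gregorian equivalent of JDN 1982953 is 15 January 717.
In the Hebrew calendar that day is 23 Tevet 4477 AM.

23 Tevet 4477 AM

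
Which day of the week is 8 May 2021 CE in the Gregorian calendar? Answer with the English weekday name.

Since JDN mod 7 = 5 (0 = Monday), the day is Saturday.

Saturday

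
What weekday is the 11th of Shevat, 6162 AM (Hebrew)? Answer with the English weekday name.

In the Gregorian calendar this is 15 January 2402 (JDN 2598387).
Since JDN mod 7 = 1 (0 = Monday), the day is Tuesday.

Tuesday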